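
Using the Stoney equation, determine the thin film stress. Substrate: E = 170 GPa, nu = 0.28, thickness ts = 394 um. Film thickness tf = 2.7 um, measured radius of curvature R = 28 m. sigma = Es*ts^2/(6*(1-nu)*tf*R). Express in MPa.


Step 1: Compute numerator: Es * ts^2 = 170 * 394^2 = 26390120 (GPa*um^2)
Step 2: Compute denominator (R in um): 6*(1-nu)*tf*R = 6*0.72*2.7*28e6 = 326592000.0 (um^2)
Step 3: sigma (GPa) = 26390120 / 326592000.0 = 8.0805e-02 GPa
Step 4: Convert to MPa (x1000): sigma = 80.8 MPa


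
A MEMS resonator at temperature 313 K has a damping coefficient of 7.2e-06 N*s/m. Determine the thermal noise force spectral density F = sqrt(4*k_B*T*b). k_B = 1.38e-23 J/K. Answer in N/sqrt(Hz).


Step 1: Compute 4 * k_B * T * b
= 4 * 1.38e-23 * 313 * 7.2e-06
= 1.2440e-25 N^2/Hz
Step 2: F_noise = sqrt(1.2440e-25)
F_noise = 3.53e-13 N/sqrt(Hz)


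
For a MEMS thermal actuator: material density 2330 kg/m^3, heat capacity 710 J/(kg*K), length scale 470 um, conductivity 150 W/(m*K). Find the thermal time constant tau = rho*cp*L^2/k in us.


Step 1: Convert L to m: L = 470e-6 m
Step 2: L^2 = (470e-6)^2 = 2.209e-07 m^2
Step 3: tau = 2330 * 710 * 2.209e-07 / 150 = 2.43623247e-03 s
Step 4: Convert to microseconds (multiply by 1e6).
tau = 2436.232 us


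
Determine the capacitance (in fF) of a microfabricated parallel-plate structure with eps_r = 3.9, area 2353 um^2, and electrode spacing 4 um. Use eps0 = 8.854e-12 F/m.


Step 1: Convert area to m^2: A = 2353e-12 m^2
Step 2: Convert gap to m: d = 4e-6 m
Step 3: C = eps0 * eps_r * A / d
C = 8.854e-12 * 3.9 * 2353e-12 / 4e-6
Step 4: Convert to fF (multiply by 1e15).
C = 20.31 fF


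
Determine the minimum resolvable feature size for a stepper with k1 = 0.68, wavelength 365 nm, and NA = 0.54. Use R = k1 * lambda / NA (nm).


Step 1: Identify values: k1 = 0.68, lambda = 365 nm, NA = 0.54
Step 2: R = k1 * lambda / NA
R = 0.68 * 365 / 0.54
R = 459.6 nm


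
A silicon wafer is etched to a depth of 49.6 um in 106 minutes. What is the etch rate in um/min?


Step 1: Etch rate = depth / time
Step 2: rate = 49.6 / 106
rate = 0.468 um/min


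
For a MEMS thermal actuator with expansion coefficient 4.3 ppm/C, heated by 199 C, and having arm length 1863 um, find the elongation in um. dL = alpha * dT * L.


Step 1: Convert CTE: alpha = 4.3 ppm/C = 4.3e-6 /C
Step 2: dL = 4.3e-6 * 199 * 1863
dL = 1.5942 um


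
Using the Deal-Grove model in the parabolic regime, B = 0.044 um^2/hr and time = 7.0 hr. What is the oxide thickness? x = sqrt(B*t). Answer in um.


Step 1: Compute B*t = 0.044 * 7.0 = 0.308
Step 2: x = sqrt(0.308)
x = 0.555 um


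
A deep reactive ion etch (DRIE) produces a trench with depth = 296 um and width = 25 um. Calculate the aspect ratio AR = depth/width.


Step 1: AR = depth / width
Step 2: AR = 296 / 25
AR = 11.8


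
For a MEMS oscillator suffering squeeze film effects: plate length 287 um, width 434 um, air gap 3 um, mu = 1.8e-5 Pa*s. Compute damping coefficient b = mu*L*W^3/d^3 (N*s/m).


Step 1: Convert to SI.
L = 287e-6 m, W = 434e-6 m, d = 3e-6 m
Step 2: W^3 = (434e-6)^3 = 8.17e-11 m^3
Step 3: d^3 = (3e-6)^3 = 2.70e-17 m^3
Step 4: b = 1.8e-5 * 287e-6 * 8.17e-11 / 2.70e-17
b = 1.56e-02 N*s/m


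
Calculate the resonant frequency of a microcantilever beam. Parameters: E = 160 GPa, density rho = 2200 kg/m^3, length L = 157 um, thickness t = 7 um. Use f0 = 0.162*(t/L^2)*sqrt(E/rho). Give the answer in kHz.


Step 1: Convert units to SI.
t_SI = 7e-6 m, L_SI = 157e-6 m
Step 2: Calculate sqrt(E/rho).
sqrt(160e9 / 2200) = 8528.03 m/s
Step 3: Compute f0.
f0 = 0.162 * 7e-6 / (157e-6)^2 * 8528.03 = 392339.9 Hz = 392.34 kHz


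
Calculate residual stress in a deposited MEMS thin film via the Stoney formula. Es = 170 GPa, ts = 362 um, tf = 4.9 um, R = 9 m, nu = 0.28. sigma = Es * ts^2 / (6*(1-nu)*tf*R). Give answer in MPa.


Step 1: Compute numerator: Es * ts^2 = 170 * 362^2 = 22277480 (GPa*um^2)
Step 2: Compute denominator (R in um): 6*(1-nu)*tf*R = 6*0.72*4.9*9e6 = 190512000.0 (um^2)
Step 3: sigma (GPa) = 22277480 / 190512000.0 = 1.16935e-01 GPa
Step 4: Convert to MPa (x1000): sigma = 116.9 MPa


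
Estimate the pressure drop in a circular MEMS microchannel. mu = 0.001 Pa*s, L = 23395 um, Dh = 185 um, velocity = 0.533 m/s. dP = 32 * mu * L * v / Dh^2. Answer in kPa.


Step 1: Convert to SI: L = 23395e-6 m, Dh = 185e-6 m
Step 2: dP = 32 * 0.001 * 23395e-6 * 0.533 / (185e-6)^2
Step 3: dP = 11658.88 Pa
Step 4: Convert to kPa: dP = 11.66 kPa


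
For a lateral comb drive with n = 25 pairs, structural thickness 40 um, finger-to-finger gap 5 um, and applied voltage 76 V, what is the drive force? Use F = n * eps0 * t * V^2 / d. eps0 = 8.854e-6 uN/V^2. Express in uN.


Step 1: Parameters: n=25, eps0=8.854e-6 uN/V^2, t=40 um, V=76 V, d=5 um
Step 2: V^2 = 5776
Step 3: F = 25 * 8.854e-6 * 40 * 5776 / 5
F = 10.228 uN


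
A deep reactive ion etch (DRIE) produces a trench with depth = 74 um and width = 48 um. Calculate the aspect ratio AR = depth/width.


Step 1: AR = depth / width
Step 2: AR = 74 / 48
AR = 1.5


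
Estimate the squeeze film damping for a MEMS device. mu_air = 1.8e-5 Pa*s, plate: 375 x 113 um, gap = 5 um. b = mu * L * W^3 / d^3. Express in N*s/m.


Step 1: Convert to SI.
L = 375e-6 m, W = 113e-6 m, d = 5e-6 m
Step 2: W^3 = (113e-6)^3 = 1.44e-12 m^3
Step 3: d^3 = (5e-6)^3 = 1.25e-16 m^3
Step 4: b = 1.8e-5 * 375e-6 * 1.44e-12 / 1.25e-16
b = 7.79e-05 N*s/m


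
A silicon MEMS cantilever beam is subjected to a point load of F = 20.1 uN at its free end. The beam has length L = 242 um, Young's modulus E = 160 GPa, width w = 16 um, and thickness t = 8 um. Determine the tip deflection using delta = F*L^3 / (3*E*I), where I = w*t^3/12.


Step 1: Calculate the second moment of area.
I = w * t^3 / 12 = 16 * 8^3 / 12 = 682.6667 um^4
Step 2: Convert E to consistent units (1 GPa = 1000 uN/um^2).
E = 160 GPa = 160000 uN/um^2
Step 3: Calculate tip deflection.
delta = F * L^3 / (3 * E * I)
delta = 20.1 * 242^3 / (3 * 160000 * 682.6667)
delta = 0.8693 um


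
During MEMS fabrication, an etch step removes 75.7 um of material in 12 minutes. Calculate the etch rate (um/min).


Step 1: Etch rate = depth / time
Step 2: rate = 75.7 / 12
rate = 6.308 um/min


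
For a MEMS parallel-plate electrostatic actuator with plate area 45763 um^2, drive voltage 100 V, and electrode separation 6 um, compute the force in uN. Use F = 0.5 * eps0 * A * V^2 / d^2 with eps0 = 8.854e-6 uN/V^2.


Step 1: Identify parameters.
eps0 = 8.854e-6 uN/V^2, A = 45763 um^2, V = 100 V, d = 6 um
Step 2: Compute V^2 = 100^2 = 10000
Step 3: Compute d^2 = 6^2 = 36
Step 4: F = 0.5 * 8.854e-6 * 45763 * 10000 / 36
F = 56.276 uN


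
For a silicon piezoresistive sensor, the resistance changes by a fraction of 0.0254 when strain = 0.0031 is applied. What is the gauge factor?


Step 1: Identify values.
dR/R = 0.0254, strain = 0.0031
Step 2: GF = (dR/R) / strain = 0.0254 / 0.0031
GF = 8.2


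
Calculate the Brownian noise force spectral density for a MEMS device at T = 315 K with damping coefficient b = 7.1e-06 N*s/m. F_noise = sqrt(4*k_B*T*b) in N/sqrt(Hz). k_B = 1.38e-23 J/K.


Step 1: Compute 4 * k_B * T * b
= 4 * 1.38e-23 * 315 * 7.1e-06
= 1.2345e-25 N^2/Hz
Step 2: F_noise = sqrt(1.2345e-25)
F_noise = 3.51e-13 N/sqrt(Hz)


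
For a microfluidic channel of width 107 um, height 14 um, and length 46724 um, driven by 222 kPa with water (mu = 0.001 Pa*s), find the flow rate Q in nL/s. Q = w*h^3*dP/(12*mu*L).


Step 1: Convert all dimensions to SI (meters).
w = 107e-6 m, h = 14e-6 m, L = 46724e-6 m, dP = 222e3 Pa
Step 2: Q = w * h^3 * dP / (12 * mu * L)
Q = 107e-6 * (14e-6)^3 * 222e3 / (12 * 0.001 * 46724e-6) = 1.1625178e-10 m^3/s
Step 3: Convert Q from m^3/s to nL/s (1 m^3 = 1e12 nL, so multiply by 1e12).
Q = 116.252 nL/s


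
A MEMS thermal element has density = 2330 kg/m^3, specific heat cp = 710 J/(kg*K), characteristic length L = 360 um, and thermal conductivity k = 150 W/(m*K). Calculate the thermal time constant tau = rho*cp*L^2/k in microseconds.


Step 1: Convert L to m: L = 360e-6 m
Step 2: L^2 = (360e-6)^2 = 1.296e-07 m^2
Step 3: tau = 2330 * 710 * 1.296e-07 / 150 = 1.4293152e-03 s
Step 4: Convert to microseconds (multiply by 1e6).
tau = 1429.315 us


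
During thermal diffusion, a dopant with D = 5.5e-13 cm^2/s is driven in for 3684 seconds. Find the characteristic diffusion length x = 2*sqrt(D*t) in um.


Step 1: Compute D*t = 5.5e-13 * 3684 = 2.0262e-09 cm^2
Step 2: sqrt(D*t) = 4.5e-05 cm
Step 3: x = 2 * 4.5e-05 cm = 9e-05 cm
Step 4: Convert to um (1 cm = 1e4 um): x = 0.9 um


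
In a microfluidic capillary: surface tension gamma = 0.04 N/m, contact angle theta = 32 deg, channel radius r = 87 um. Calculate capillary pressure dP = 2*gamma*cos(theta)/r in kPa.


Step 1: cos(32 deg) = 0.848
Step 2: Convert r to m: r = 87e-6 m
Step 3: dP = 2 * 0.04 * 0.848 / 87e-6 = 779.8 Pa
Step 4: Convert Pa to kPa (divide by 1000).
dP = 0.78 kPa


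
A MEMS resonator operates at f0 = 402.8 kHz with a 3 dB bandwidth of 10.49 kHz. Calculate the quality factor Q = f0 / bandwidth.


Step 1: Q = f0 / bandwidth
Step 2: Q = 402.8 / 10.49
Q = 38.4


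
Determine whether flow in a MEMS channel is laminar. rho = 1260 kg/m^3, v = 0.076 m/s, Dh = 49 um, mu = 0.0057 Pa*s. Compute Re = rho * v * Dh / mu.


Step 1: Convert Dh to meters: Dh = 49e-6 m
Step 2: Re = rho * v * Dh / mu
Re = 1260 * 0.076 * 49e-6 / 0.0057
Re = 0.823
Since Re = 0.823 is below ~2300, the flow is laminar.


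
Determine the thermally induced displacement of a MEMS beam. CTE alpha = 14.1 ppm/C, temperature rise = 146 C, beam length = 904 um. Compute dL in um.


Step 1: Convert CTE: alpha = 14.1 ppm/C = 14.1e-6 /C
Step 2: dL = 14.1e-6 * 146 * 904
dL = 1.861 um


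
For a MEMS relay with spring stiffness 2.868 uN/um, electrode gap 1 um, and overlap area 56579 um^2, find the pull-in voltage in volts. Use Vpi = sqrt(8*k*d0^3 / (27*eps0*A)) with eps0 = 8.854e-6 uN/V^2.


Step 1: Compute numerator: 8 * k * d0^3 = 8 * 2.868 * 1^3 = 22.944
Step 2: Compute denominator: 27 * eps0 * A = 27 * 8.854e-6 * 56579 = 13.525663
Step 3: Vpi = sqrt(22.944 / 13.525663)
Vpi = 1.3 V


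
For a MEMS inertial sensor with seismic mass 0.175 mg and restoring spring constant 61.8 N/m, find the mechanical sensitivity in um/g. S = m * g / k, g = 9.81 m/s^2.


Step 1: Convert mass: m = 0.175 mg = 1.75e-07 kg
Step 2: S = m * g / k = 1.75e-07 * 9.81 / 61.8
Step 3: S = 2.78e-08 m/g
Step 4: Convert to um/g: S = 0.028 um/g


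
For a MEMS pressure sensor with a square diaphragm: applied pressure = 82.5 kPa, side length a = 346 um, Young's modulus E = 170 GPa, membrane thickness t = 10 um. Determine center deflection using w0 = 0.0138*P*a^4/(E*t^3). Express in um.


Step 1: Convert pressure to compatible units (E is in GPa, so P in GPa).
P = 82.5 kPa = 82.5e-6 GPa
Step 2: Compute numerator: 0.0138 * P * a^4.
a^4 = 346^4 = 14331920656
numerator = 0.0138 * 82.5e-6 * 14331920656 = 1.632e+04
Step 3: Compute denominator: E * t^3 = 170 * 10^3 = 170000
Step 4: w0 = numerator / denominator = 1.632e+04 / 170000 = 0.096 um


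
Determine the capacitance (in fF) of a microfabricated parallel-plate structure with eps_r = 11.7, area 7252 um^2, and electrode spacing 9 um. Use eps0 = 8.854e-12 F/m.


Step 1: Convert area to m^2: A = 7252e-12 m^2
Step 2: Convert gap to m: d = 9e-6 m
Step 3: C = eps0 * eps_r * A / d
C = 8.854e-12 * 11.7 * 7252e-12 / 9e-6
Step 4: Convert to fF (multiply by 1e15).
C = 83.47 fF


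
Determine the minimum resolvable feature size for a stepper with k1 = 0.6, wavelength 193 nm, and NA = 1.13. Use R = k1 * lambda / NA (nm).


Step 1: Identify values: k1 = 0.6, lambda = 193 nm, NA = 1.13
Step 2: R = k1 * lambda / NA
R = 0.6 * 193 / 1.13
R = 102.5 nm


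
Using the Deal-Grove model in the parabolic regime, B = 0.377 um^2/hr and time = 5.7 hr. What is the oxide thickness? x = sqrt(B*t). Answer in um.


Step 1: Compute B*t = 0.377 * 5.7 = 2.1489
Step 2: x = sqrt(2.1489)
x = 1.466 um


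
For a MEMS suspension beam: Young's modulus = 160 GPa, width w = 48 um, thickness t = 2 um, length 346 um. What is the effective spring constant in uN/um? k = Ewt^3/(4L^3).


Step 1: Convert E to consistent units (1 GPa = 1000 uN/um^2).
E = 160 GPa = 160000 uN/um^2
Step 2: Compute t^3 = 2^3 = 8
Step 3: Compute L^3 = 346^3 = 41421736
Step 4: k = 160000 * 48 * 8 / (4 * 41421736)
k = 0.3708 uN/um


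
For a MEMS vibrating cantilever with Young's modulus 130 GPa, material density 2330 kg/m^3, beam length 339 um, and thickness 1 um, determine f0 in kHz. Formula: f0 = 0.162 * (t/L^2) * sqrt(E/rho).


Step 1: Convert units to SI.
t_SI = 1e-6 m, L_SI = 339e-6 m
Step 2: Calculate sqrt(E/rho).
sqrt(130e9 / 2330) = 7469.54 m/s
Step 3: Compute f0.
f0 = 0.162 * 1e-6 / (339e-6)^2 * 7469.54 = 10529.5 Hz = 10.53 kHz


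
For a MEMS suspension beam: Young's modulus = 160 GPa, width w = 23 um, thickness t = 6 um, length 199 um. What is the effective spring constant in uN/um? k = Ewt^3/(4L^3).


Step 1: Convert E to consistent units (1 GPa = 1000 uN/um^2).
E = 160 GPa = 160000 uN/um^2
Step 2: Compute t^3 = 6^3 = 216
Step 3: Compute L^3 = 199^3 = 7880599
Step 4: k = 160000 * 23 * 216 / (4 * 7880599)
k = 25.2164 uN/um


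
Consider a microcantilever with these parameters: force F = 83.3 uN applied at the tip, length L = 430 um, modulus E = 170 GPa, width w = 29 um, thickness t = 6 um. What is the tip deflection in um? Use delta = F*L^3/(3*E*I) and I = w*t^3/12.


Step 1: Calculate the second moment of area.
I = w * t^3 / 12 = 29 * 6^3 / 12 = 522.0 um^4
Step 2: Convert E to consistent units (1 GPa = 1000 uN/um^2).
E = 170 GPa = 170000 uN/um^2
Step 3: Calculate tip deflection.
delta = F * L^3 / (3 * E * I)
delta = 83.3 * 430^3 / (3 * 170000 * 522.0)
delta = 24.8777 um


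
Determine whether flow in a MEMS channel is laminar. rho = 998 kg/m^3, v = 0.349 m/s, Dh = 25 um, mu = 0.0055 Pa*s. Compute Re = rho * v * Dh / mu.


Step 1: Convert Dh to meters: Dh = 25e-6 m
Step 2: Re = rho * v * Dh / mu
Re = 998 * 0.349 * 25e-6 / 0.0055
Re = 1.583
Since Re = 1.583 is below ~2300, the flow is laminar.


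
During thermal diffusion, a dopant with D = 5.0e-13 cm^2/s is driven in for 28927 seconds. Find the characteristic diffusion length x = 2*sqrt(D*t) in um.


Step 1: Compute D*t = 5.0e-13 * 28927 = 1.44635e-08 cm^2
Step 2: sqrt(D*t) = 1.20264e-04 cm
Step 3: x = 2 * 1.20264e-04 cm = 2.40528e-04 cm
Step 4: Convert to um (1 cm = 1e4 um): x = 2.405 um


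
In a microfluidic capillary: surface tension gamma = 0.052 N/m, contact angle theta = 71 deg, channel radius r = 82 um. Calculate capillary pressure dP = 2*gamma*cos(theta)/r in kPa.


Step 1: cos(71 deg) = 0.3256
Step 2: Convert r to m: r = 82e-6 m
Step 3: dP = 2 * 0.052 * 0.3256 / 82e-6 = 413.0 Pa
Step 4: Convert Pa to kPa (divide by 1000).
dP = 0.41 kPa


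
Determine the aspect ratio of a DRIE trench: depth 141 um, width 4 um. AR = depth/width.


Step 1: AR = depth / width
Step 2: AR = 141 / 4
AR = 35.3


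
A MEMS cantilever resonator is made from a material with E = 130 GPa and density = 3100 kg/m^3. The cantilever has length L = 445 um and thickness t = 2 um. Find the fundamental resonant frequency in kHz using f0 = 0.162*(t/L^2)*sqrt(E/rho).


Step 1: Convert units to SI.
t_SI = 2e-6 m, L_SI = 445e-6 m
Step 2: Calculate sqrt(E/rho).
sqrt(130e9 / 3100) = 6475.76 m/s
Step 3: Compute f0.
f0 = 0.162 * 2e-6 / (445e-6)^2 * 6475.76 = 10595.4 Hz = 10.6 kHz


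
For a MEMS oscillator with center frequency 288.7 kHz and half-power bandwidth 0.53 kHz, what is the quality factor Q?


Step 1: Q = f0 / bandwidth
Step 2: Q = 288.7 / 0.53
Q = 544.7


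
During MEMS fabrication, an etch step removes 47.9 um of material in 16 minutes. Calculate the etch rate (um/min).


Step 1: Etch rate = depth / time
Step 2: rate = 47.9 / 16
rate = 2.994 um/min


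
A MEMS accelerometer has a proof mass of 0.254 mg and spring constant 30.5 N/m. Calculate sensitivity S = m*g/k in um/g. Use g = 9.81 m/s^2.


Step 1: Convert mass: m = 0.254 mg = 2.54e-07 kg
Step 2: S = m * g / k = 2.54e-07 * 9.81 / 30.5
Step 3: S = 8.17e-08 m/g
Step 4: Convert to um/g: S = 0.082 um/g


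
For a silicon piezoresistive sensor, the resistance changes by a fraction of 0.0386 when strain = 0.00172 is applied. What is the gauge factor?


Step 1: Identify values.
dR/R = 0.0386, strain = 0.00172
Step 2: GF = (dR/R) / strain = 0.0386 / 0.00172
GF = 22.4


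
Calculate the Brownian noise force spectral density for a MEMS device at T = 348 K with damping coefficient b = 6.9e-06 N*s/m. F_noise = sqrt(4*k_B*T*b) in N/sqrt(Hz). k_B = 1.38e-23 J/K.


Step 1: Compute 4 * k_B * T * b
= 4 * 1.38e-23 * 348 * 6.9e-06
= 1.3255e-25 N^2/Hz
Step 2: F_noise = sqrt(1.3255e-25)
F_noise = 3.64e-13 N/sqrt(Hz)


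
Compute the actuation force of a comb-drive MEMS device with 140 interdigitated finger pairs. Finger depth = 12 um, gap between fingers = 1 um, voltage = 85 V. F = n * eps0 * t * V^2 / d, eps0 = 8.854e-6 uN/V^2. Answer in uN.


Step 1: Parameters: n=140, eps0=8.854e-6 uN/V^2, t=12 um, V=85 V, d=1 um
Step 2: V^2 = 7225
Step 3: F = 140 * 8.854e-6 * 12 * 7225 / 1
F = 107.47 uN


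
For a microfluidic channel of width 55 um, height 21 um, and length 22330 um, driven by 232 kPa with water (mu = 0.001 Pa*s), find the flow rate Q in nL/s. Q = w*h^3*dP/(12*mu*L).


Step 1: Convert all dimensions to SI (meters).
w = 55e-6 m, h = 21e-6 m, L = 22330e-6 m, dP = 232e3 Pa
Step 2: Q = w * h^3 * dP / (12 * mu * L)
Q = 55e-6 * (21e-6)^3 * 232e3 / (12 * 0.001 * 22330e-6) = 4.41e-10 m^3/s
Step 3: Convert Q from m^3/s to nL/s (1 m^3 = 1e12 nL, so multiply by 1e12).
Q = 441.0 nL/s


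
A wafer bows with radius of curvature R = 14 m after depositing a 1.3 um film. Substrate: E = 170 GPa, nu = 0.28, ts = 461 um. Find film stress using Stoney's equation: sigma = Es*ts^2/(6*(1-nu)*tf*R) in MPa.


Step 1: Compute numerator: Es * ts^2 = 170 * 461^2 = 36128570 (GPa*um^2)
Step 2: Compute denominator (R in um): 6*(1-nu)*tf*R = 6*0.72*1.3*14e6 = 78624000.0 (um^2)
Step 3: sigma (GPa) = 36128570 / 78624000.0 = 4.59511e-01 GPa
Step 4: Convert to MPa (x1000): sigma = 459.5 MPa


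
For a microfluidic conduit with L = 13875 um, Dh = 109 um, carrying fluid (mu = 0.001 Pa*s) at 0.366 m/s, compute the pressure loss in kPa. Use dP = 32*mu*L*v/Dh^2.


Step 1: Convert to SI: L = 13875e-6 m, Dh = 109e-6 m
Step 2: dP = 32 * 0.001 * 13875e-6 * 0.366 / (109e-6)^2
Step 3: dP = 13677.64 Pa
Step 4: Convert to kPa: dP = 13.68 kPa


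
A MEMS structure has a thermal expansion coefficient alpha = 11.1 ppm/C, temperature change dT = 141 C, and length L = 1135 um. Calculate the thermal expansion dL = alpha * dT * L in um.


Step 1: Convert CTE: alpha = 11.1 ppm/C = 11.1e-6 /C
Step 2: dL = 11.1e-6 * 141 * 1135
dL = 1.7764 um


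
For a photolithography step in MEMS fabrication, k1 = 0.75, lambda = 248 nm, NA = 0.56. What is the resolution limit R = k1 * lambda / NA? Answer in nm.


Step 1: Identify values: k1 = 0.75, lambda = 248 nm, NA = 0.56
Step 2: R = k1 * lambda / NA
R = 0.75 * 248 / 0.56
R = 332.1 nm


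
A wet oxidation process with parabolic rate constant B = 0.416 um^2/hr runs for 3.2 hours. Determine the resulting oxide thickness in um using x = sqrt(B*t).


Step 1: Compute B*t = 0.416 * 3.2 = 1.3312
Step 2: x = sqrt(1.3312)
x = 1.154 um


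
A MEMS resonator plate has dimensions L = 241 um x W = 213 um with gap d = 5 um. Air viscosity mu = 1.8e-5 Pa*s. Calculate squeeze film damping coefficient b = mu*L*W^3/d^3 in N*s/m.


Step 1: Convert to SI.
L = 241e-6 m, W = 213e-6 m, d = 5e-6 m
Step 2: W^3 = (213e-6)^3 = 9.66e-12 m^3
Step 3: d^3 = (5e-6)^3 = 1.25e-16 m^3
Step 4: b = 1.8e-5 * 241e-6 * 9.66e-12 / 1.25e-16
b = 3.35e-04 N*s/m


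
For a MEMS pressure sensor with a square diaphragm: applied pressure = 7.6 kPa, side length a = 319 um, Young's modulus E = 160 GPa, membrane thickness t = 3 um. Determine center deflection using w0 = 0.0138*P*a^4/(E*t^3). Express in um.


Step 1: Convert pressure to compatible units (E is in GPa, so P in GPa).
P = 7.6 kPa = 7.6e-6 GPa
Step 2: Compute numerator: 0.0138 * P * a^4.
a^4 = 319^4 = 10355301121
numerator = 0.0138 * 7.6e-6 * 10355301121 = 1.08606e+03
Step 3: Compute denominator: E * t^3 = 160 * 3^3 = 4320
Step 4: w0 = numerator / denominator = 1.08606e+03 / 4320 = 0.2514 um


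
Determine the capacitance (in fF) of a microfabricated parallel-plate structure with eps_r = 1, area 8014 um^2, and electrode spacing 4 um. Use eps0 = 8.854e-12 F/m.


Step 1: Convert area to m^2: A = 8014e-12 m^2
Step 2: Convert gap to m: d = 4e-6 m
Step 3: C = eps0 * eps_r * A / d
C = 8.854e-12 * 1 * 8014e-12 / 4e-6
Step 4: Convert to fF (multiply by 1e15).
C = 17.74 fF


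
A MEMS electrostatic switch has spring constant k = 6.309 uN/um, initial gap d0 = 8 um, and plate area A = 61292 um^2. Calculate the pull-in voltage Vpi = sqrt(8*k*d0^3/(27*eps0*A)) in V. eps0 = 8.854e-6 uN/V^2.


Step 1: Compute numerator: 8 * k * d0^3 = 8 * 6.309 * 8^3 = 25841.664
Step 2: Compute denominator: 27 * eps0 * A = 27 * 8.854e-6 * 61292 = 14.652343
Step 3: Vpi = sqrt(25841.664 / 14.652343)
Vpi = 42.0 V


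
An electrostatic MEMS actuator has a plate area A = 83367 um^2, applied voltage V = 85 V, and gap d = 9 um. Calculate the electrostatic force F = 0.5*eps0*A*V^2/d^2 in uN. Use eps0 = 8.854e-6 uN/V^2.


Step 1: Identify parameters.
eps0 = 8.854e-6 uN/V^2, A = 83367 um^2, V = 85 V, d = 9 um
Step 2: Compute V^2 = 85^2 = 7225
Step 3: Compute d^2 = 9^2 = 81
Step 4: F = 0.5 * 8.854e-6 * 83367 * 7225 / 81
F = 32.92 uN


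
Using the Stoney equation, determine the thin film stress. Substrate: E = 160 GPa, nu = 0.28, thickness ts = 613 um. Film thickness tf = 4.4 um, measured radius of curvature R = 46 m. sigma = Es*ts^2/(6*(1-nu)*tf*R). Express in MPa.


Step 1: Compute numerator: Es * ts^2 = 160 * 613^2 = 60123040 (GPa*um^2)
Step 2: Compute denominator (R in um): 6*(1-nu)*tf*R = 6*0.72*4.4*46e6 = 874368000.0 (um^2)
Step 3: sigma (GPa) = 60123040 / 874368000.0 = 6.8762e-02 GPa
Step 4: Convert to MPa (x1000): sigma = 68.8 MPa


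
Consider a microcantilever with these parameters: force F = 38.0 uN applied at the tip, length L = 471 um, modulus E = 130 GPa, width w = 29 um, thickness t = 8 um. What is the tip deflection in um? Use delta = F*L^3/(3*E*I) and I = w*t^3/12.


Step 1: Calculate the second moment of area.
I = w * t^3 / 12 = 29 * 8^3 / 12 = 1237.3333 um^4
Step 2: Convert E to consistent units (1 GPa = 1000 uN/um^2).
E = 130 GPa = 130000 uN/um^2
Step 3: Calculate tip deflection.
delta = F * L^3 / (3 * E * I)
delta = 38.0 * 471^3 / (3 * 130000 * 1237.3333)
delta = 8.228 um


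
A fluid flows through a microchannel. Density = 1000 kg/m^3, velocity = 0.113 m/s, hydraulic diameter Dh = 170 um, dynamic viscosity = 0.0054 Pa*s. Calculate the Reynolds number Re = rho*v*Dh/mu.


Step 1: Convert Dh to meters: Dh = 170e-6 m
Step 2: Re = rho * v * Dh / mu
Re = 1000 * 0.113 * 170e-6 / 0.0054
Re = 3.557


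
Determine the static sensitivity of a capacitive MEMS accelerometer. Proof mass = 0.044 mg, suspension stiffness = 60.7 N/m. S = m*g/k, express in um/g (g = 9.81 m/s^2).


Step 1: Convert mass: m = 0.044 mg = 4.40e-08 kg
Step 2: S = m * g / k = 4.40e-08 * 9.81 / 60.7
Step 3: S = 7.11e-09 m/g
Step 4: Convert to um/g: S = 0.007 um/g


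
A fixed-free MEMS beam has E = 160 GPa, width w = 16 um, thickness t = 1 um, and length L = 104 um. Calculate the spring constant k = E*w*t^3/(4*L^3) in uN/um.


Step 1: Convert E to consistent units (1 GPa = 1000 uN/um^2).
E = 160 GPa = 160000 uN/um^2
Step 2: Compute t^3 = 1^3 = 1
Step 3: Compute L^3 = 104^3 = 1124864
Step 4: k = 160000 * 16 * 1 / (4 * 1124864)
k = 0.569 uN/um


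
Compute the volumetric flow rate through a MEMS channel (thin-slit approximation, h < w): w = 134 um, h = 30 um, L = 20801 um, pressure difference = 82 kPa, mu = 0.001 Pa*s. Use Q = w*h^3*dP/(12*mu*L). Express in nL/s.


Step 1: Convert all dimensions to SI (meters).
w = 134e-6 m, h = 30e-6 m, L = 20801e-6 m, dP = 82e3 Pa
Step 2: Q = w * h^3 * dP / (12 * mu * L)
Q = 134e-6 * (30e-6)^3 * 82e3 / (12 * 0.001 * 20801e-6) = 1.18854863e-09 m^3/s
Step 3: Convert Q from m^3/s to nL/s (1 m^3 = 1e12 nL, so multiply by 1e12).
Q = 1188.549 nL/s


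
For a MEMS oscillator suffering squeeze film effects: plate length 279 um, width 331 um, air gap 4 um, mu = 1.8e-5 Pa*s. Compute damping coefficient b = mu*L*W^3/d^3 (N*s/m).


Step 1: Convert to SI.
L = 279e-6 m, W = 331e-6 m, d = 4e-6 m
Step 2: W^3 = (331e-6)^3 = 3.63e-11 m^3
Step 3: d^3 = (4e-6)^3 = 6.40e-17 m^3
Step 4: b = 1.8e-5 * 279e-6 * 3.63e-11 / 6.40e-17
b = 2.85e-03 N*s/m


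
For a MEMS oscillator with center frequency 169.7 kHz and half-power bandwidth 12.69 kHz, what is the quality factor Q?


Step 1: Q = f0 / bandwidth
Step 2: Q = 169.7 / 12.69
Q = 13.4


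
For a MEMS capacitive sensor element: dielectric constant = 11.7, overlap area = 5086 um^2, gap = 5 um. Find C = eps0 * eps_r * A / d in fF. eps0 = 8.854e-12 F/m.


Step 1: Convert area to m^2: A = 5086e-12 m^2
Step 2: Convert gap to m: d = 5e-6 m
Step 3: C = eps0 * eps_r * A / d
C = 8.854e-12 * 11.7 * 5086e-12 / 5e-6
Step 4: Convert to fF (multiply by 1e15).
C = 105.37 fF


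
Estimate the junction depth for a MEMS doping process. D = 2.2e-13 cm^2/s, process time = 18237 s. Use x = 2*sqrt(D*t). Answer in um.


Step 1: Compute D*t = 2.2e-13 * 18237 = 4.01214e-09 cm^2
Step 2: sqrt(D*t) = 6.33415e-05 cm
Step 3: x = 2 * 6.33415e-05 cm = 1.26683e-04 cm
Step 4: Convert to um (1 cm = 1e4 um): x = 1.267 um


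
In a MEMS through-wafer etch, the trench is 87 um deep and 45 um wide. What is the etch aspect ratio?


Step 1: AR = depth / width
Step 2: AR = 87 / 45
AR = 1.9


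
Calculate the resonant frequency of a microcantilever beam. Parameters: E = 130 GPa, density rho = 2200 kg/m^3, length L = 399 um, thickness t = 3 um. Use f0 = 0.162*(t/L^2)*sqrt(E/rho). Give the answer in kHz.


Step 1: Convert units to SI.
t_SI = 3e-6 m, L_SI = 399e-6 m
Step 2: Calculate sqrt(E/rho).
sqrt(130e9 / 2200) = 7687.06 m/s
Step 3: Compute f0.
f0 = 0.162 * 3e-6 / (399e-6)^2 * 7687.06 = 23466.6 Hz = 23.47 kHz


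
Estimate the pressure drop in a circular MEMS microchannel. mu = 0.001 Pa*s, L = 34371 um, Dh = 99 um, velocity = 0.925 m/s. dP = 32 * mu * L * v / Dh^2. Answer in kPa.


Step 1: Convert to SI: L = 34371e-6 m, Dh = 99e-6 m
Step 2: dP = 32 * 0.001 * 34371e-6 * 0.925 / (99e-6)^2
Step 3: dP = 103803.86 Pa
Step 4: Convert to kPa: dP = 103.8 kPa


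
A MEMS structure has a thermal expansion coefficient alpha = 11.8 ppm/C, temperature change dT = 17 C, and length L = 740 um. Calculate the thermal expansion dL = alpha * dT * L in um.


Step 1: Convert CTE: alpha = 11.8 ppm/C = 11.8e-6 /C
Step 2: dL = 11.8e-6 * 17 * 740
dL = 0.1484 um


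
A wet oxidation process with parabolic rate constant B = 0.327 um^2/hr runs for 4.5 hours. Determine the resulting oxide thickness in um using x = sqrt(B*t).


Step 1: Compute B*t = 0.327 * 4.5 = 1.4715
Step 2: x = sqrt(1.4715)
x = 1.213 um


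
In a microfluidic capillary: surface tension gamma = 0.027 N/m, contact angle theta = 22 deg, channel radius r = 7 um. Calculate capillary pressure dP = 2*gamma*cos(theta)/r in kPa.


Step 1: cos(22 deg) = 0.9272
Step 2: Convert r to m: r = 7e-6 m
Step 3: dP = 2 * 0.027 * 0.9272 / 7e-6 = 7152.7 Pa
Step 4: Convert Pa to kPa (divide by 1000).
dP = 7.15 kPa


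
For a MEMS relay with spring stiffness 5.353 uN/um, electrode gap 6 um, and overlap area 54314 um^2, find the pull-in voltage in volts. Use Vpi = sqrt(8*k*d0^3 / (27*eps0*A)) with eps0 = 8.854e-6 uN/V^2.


Step 1: Compute numerator: 8 * k * d0^3 = 8 * 5.353 * 6^3 = 9249.984
Step 2: Compute denominator: 27 * eps0 * A = 27 * 8.854e-6 * 54314 = 12.984196
Step 3: Vpi = sqrt(9249.984 / 12.984196)
Vpi = 26.69 V


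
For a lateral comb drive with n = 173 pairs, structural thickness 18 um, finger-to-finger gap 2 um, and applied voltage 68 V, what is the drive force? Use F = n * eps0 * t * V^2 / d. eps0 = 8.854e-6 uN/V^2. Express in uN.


Step 1: Parameters: n=173, eps0=8.854e-6 uN/V^2, t=18 um, V=68 V, d=2 um
Step 2: V^2 = 4624
Step 3: F = 173 * 8.854e-6 * 18 * 4624 / 2
F = 63.745 uN


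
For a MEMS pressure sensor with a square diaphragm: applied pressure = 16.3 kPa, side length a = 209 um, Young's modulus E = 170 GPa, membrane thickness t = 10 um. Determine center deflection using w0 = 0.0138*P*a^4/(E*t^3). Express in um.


Step 1: Convert pressure to compatible units (E is in GPa, so P in GPa).
P = 16.3 kPa = 16.3e-6 GPa
Step 2: Compute numerator: 0.0138 * P * a^4.
a^4 = 209^4 = 1908029761
numerator = 0.0138 * 16.3e-6 * 1908029761 = 4.292e+02
Step 3: Compute denominator: E * t^3 = 170 * 10^3 = 170000
Step 4: w0 = numerator / denominator = 4.292e+02 / 170000 = 0.0025 um


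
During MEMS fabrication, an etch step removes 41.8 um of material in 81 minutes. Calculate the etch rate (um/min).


Step 1: Etch rate = depth / time
Step 2: rate = 41.8 / 81
rate = 0.516 um/min


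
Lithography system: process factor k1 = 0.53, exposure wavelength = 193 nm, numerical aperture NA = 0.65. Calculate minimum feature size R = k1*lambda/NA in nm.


Step 1: Identify values: k1 = 0.53, lambda = 193 nm, NA = 0.65
Step 2: R = k1 * lambda / NA
R = 0.53 * 193 / 0.65
R = 157.4 nm


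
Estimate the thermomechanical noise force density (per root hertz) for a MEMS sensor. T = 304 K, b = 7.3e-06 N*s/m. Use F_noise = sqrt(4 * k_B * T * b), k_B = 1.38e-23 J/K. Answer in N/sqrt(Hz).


Step 1: Compute 4 * k_B * T * b
= 4 * 1.38e-23 * 304 * 7.3e-06
= 1.2250e-25 N^2/Hz
Step 2: F_noise = sqrt(1.2250e-25)
F_noise = 3.50e-13 N/sqrt(Hz)


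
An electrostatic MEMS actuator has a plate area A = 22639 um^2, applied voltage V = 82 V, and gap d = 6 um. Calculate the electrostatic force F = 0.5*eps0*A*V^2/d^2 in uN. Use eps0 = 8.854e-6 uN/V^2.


Step 1: Identify parameters.
eps0 = 8.854e-6 uN/V^2, A = 22639 um^2, V = 82 V, d = 6 um
Step 2: Compute V^2 = 82^2 = 6724
Step 3: Compute d^2 = 6^2 = 36
Step 4: F = 0.5 * 8.854e-6 * 22639 * 6724 / 36
F = 18.719 uN


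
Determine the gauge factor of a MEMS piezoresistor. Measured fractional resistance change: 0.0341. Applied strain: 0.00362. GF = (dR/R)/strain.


Step 1: Identify values.
dR/R = 0.0341, strain = 0.00362
Step 2: GF = (dR/R) / strain = 0.0341 / 0.00362
GF = 9.4


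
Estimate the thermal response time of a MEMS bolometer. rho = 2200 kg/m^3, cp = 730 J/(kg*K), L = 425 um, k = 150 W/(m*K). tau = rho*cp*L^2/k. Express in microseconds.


Step 1: Convert L to m: L = 425e-6 m
Step 2: L^2 = (425e-6)^2 = 1.80625e-07 m^2
Step 3: tau = 2200 * 730 * 1.80625e-07 / 150 = 1.93389167e-03 s
Step 4: Convert to microseconds (multiply by 1e6).
tau = 1933.892 us


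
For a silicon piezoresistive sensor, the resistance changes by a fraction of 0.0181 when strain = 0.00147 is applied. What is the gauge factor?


Step 1: Identify values.
dR/R = 0.0181, strain = 0.00147
Step 2: GF = (dR/R) / strain = 0.0181 / 0.00147
GF = 12.3


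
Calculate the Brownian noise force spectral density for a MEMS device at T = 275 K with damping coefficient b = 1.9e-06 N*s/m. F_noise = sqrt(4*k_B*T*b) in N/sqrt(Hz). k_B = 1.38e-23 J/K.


Step 1: Compute 4 * k_B * T * b
= 4 * 1.38e-23 * 275 * 1.9e-06
= 2.8842e-26 N^2/Hz
Step 2: F_noise = sqrt(2.8842e-26)
F_noise = 1.70e-13 N/sqrt(Hz)


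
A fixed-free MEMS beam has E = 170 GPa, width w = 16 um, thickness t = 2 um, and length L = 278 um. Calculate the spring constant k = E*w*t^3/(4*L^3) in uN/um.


Step 1: Convert E to consistent units (1 GPa = 1000 uN/um^2).
E = 170 GPa = 170000 uN/um^2
Step 2: Compute t^3 = 2^3 = 8
Step 3: Compute L^3 = 278^3 = 21484952
Step 4: k = 170000 * 16 * 8 / (4 * 21484952)
k = 0.2532 uN/um


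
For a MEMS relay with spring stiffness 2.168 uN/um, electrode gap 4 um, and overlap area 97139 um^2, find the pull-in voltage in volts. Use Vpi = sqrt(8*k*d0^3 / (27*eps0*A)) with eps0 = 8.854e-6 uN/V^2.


Step 1: Compute numerator: 8 * k * d0^3 = 8 * 2.168 * 4^3 = 1110.016
Step 2: Compute denominator: 27 * eps0 * A = 27 * 8.854e-6 * 97139 = 23.221855
Step 3: Vpi = sqrt(1110.016 / 23.221855)
Vpi = 6.91 V


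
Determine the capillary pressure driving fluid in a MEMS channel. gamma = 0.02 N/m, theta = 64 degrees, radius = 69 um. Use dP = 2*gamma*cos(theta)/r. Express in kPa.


Step 1: cos(64 deg) = 0.4384
Step 2: Convert r to m: r = 69e-6 m
Step 3: dP = 2 * 0.02 * 0.4384 / 69e-6 = 254.1 Pa
Step 4: Convert Pa to kPa (divide by 1000).
dP = 0.25 kPa


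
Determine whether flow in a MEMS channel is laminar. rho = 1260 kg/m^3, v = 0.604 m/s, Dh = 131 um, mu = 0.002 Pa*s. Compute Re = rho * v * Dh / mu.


Step 1: Convert Dh to meters: Dh = 131e-6 m
Step 2: Re = rho * v * Dh / mu
Re = 1260 * 0.604 * 131e-6 / 0.002
Re = 49.848
Since Re = 49.848 is below ~2300, the flow is laminar.


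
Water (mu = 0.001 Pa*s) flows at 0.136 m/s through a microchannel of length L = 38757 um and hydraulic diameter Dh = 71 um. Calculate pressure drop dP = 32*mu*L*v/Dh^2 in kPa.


Step 1: Convert to SI: L = 38757e-6 m, Dh = 71e-6 m
Step 2: dP = 32 * 0.001 * 38757e-6 * 0.136 / (71e-6)^2
Step 3: dP = 33459.72 Pa
Step 4: Convert to kPa: dP = 33.46 kPa


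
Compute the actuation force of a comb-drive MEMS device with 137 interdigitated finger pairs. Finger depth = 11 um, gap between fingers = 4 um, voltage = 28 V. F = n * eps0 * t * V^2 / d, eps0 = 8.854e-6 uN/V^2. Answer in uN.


Step 1: Parameters: n=137, eps0=8.854e-6 uN/V^2, t=11 um, V=28 V, d=4 um
Step 2: V^2 = 784
Step 3: F = 137 * 8.854e-6 * 11 * 784 / 4
F = 2.615 uN


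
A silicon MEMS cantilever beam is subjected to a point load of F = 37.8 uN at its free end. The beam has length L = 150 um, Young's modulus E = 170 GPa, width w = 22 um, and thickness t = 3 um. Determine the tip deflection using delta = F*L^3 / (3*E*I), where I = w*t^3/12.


Step 1: Calculate the second moment of area.
I = w * t^3 / 12 = 22 * 3^3 / 12 = 49.5 um^4
Step 2: Convert E to consistent units (1 GPa = 1000 uN/um^2).
E = 170 GPa = 170000 uN/um^2
Step 3: Calculate tip deflection.
delta = F * L^3 / (3 * E * I)
delta = 37.8 * 150^3 / (3 * 170000 * 49.5)
delta = 5.0535 um


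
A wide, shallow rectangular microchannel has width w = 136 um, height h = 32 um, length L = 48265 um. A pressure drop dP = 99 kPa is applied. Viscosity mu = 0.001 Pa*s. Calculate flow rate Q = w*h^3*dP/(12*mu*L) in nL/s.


Step 1: Convert all dimensions to SI (meters).
w = 136e-6 m, h = 32e-6 m, L = 48265e-6 m, dP = 99e3 Pa
Step 2: Q = w * h^3 * dP / (12 * mu * L)
Q = 136e-6 * (32e-6)^3 * 99e3 / (12 * 0.001 * 48265e-6) = 7.6174652e-10 m^3/s
Step 3: Convert Q from m^3/s to nL/s (1 m^3 = 1e12 nL, so multiply by 1e12).
Q = 761.747 nL/s


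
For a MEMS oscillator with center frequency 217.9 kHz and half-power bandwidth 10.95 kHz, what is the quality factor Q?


Step 1: Q = f0 / bandwidth
Step 2: Q = 217.9 / 10.95
Q = 19.9


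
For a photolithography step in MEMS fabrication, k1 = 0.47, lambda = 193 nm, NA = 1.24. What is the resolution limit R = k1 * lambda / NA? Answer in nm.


Step 1: Identify values: k1 = 0.47, lambda = 193 nm, NA = 1.24
Step 2: R = k1 * lambda / NA
R = 0.47 * 193 / 1.24
R = 73.2 nm


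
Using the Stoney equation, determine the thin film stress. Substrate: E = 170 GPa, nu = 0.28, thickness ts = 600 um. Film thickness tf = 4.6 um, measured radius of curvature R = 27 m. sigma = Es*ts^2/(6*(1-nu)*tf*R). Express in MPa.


Step 1: Compute numerator: Es * ts^2 = 170 * 600^2 = 61200000 (GPa*um^2)
Step 2: Compute denominator (R in um): 6*(1-nu)*tf*R = 6*0.72*4.6*27e6 = 536544000.0 (um^2)
Step 3: sigma (GPa) = 61200000 / 536544000.0 = 1.14063e-01 GPa
Step 4: Convert to MPa (x1000): sigma = 114.1 MPa


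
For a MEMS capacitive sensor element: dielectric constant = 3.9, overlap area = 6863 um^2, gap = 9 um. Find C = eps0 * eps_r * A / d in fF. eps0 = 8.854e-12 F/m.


Step 1: Convert area to m^2: A = 6863e-12 m^2
Step 2: Convert gap to m: d = 9e-6 m
Step 3: C = eps0 * eps_r * A / d
C = 8.854e-12 * 3.9 * 6863e-12 / 9e-6
Step 4: Convert to fF (multiply by 1e15).
C = 26.33 fF


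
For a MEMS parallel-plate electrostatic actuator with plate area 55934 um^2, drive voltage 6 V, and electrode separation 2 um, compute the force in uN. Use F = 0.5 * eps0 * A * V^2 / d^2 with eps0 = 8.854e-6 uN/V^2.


Step 1: Identify parameters.
eps0 = 8.854e-6 uN/V^2, A = 55934 um^2, V = 6 V, d = 2 um
Step 2: Compute V^2 = 6^2 = 36
Step 3: Compute d^2 = 2^2 = 4
Step 4: F = 0.5 * 8.854e-6 * 55934 * 36 / 4
F = 2.229 uN


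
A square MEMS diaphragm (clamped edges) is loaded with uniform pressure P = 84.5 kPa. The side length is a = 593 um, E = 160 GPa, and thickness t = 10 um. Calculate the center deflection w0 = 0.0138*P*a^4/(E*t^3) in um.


Step 1: Convert pressure to compatible units (E is in GPa, so P in GPa).
P = 84.5 kPa = 84.5e-6 GPa
Step 2: Compute numerator: 0.0138 * P * a^4.
a^4 = 593^4 = 123657019201
numerator = 0.0138 * 84.5e-6 * 123657019201 = 1.44196e+05
Step 3: Compute denominator: E * t^3 = 160 * 10^3 = 160000
Step 4: w0 = numerator / denominator = 1.44196e+05 / 160000 = 0.9012 um


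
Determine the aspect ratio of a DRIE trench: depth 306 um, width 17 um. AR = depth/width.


Step 1: AR = depth / width
Step 2: AR = 306 / 17
AR = 18.0


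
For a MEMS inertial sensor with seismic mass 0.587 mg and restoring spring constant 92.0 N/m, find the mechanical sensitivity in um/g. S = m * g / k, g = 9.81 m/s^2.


Step 1: Convert mass: m = 0.587 mg = 5.87e-07 kg
Step 2: S = m * g / k = 5.87e-07 * 9.81 / 92.0
Step 3: S = 6.26e-08 m/g
Step 4: Convert to um/g: S = 0.063 um/g


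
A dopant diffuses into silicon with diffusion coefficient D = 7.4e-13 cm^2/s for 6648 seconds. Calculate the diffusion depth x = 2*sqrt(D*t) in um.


Step 1: Compute D*t = 7.4e-13 * 6648 = 4.91952e-09 cm^2
Step 2: sqrt(D*t) = 7.01393e-05 cm
Step 3: x = 2 * 7.01393e-05 cm = 1.402786e-04 cm
Step 4: Convert to um (1 cm = 1e4 um): x = 1.403 um


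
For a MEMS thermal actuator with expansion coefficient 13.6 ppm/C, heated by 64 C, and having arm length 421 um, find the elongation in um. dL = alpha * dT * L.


Step 1: Convert CTE: alpha = 13.6 ppm/C = 13.6e-6 /C
Step 2: dL = 13.6e-6 * 64 * 421
dL = 0.3664 um


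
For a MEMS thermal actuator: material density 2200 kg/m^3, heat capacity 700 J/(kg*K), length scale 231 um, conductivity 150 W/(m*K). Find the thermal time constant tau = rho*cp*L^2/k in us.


Step 1: Convert L to m: L = 231e-6 m
Step 2: L^2 = (231e-6)^2 = 5.3361e-08 m^2
Step 3: tau = 2200 * 700 * 5.3361e-08 / 150 = 5.478396e-04 s
Step 4: Convert to microseconds (multiply by 1e6).
tau = 547.84 us


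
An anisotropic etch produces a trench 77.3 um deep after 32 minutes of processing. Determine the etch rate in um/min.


Step 1: Etch rate = depth / time
Step 2: rate = 77.3 / 32
rate = 2.416 um/min


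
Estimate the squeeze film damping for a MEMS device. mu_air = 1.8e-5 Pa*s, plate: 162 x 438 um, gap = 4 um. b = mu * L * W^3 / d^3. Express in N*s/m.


Step 1: Convert to SI.
L = 162e-6 m, W = 438e-6 m, d = 4e-6 m
Step 2: W^3 = (438e-6)^3 = 8.40e-11 m^3
Step 3: d^3 = (4e-6)^3 = 6.40e-17 m^3
Step 4: b = 1.8e-5 * 162e-6 * 8.40e-11 / 6.40e-17
b = 3.83e-03 N*s/m


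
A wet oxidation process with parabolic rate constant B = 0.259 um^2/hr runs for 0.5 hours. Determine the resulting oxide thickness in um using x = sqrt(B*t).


Step 1: Compute B*t = 0.259 * 0.5 = 0.1295
Step 2: x = sqrt(0.1295)
x = 0.36 um


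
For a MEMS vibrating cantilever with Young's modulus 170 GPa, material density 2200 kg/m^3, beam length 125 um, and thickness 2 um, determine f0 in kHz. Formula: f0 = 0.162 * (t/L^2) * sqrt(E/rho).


Step 1: Convert units to SI.
t_SI = 2e-6 m, L_SI = 125e-6 m
Step 2: Calculate sqrt(E/rho).
sqrt(170e9 / 2200) = 8790.49 m/s
Step 3: Compute f0.
f0 = 0.162 * 2e-6 / (125e-6)^2 * 8790.49 = 182279.6 Hz = 182.28 kHz
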